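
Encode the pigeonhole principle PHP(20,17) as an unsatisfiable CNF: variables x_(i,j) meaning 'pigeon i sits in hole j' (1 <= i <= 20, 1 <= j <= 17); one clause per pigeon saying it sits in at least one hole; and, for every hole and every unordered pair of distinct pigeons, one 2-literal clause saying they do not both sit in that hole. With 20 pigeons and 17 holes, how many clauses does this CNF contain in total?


PHP(20,17): 20 pigeons, 17 holes, 20*17 = 340 variables.
- pigeon clauses: one per pigeon -> 20 clauses
- hole clauses: 17 holes * C(20,2) = 17 * 190 -> 3230 clauses
Total clauses = 20 + 3230 = 3250

3250


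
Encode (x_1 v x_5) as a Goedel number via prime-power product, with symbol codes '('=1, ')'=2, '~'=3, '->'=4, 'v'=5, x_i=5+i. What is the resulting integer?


Formula: (x_1 v x_5)
Symbol codes: [1, 6, 5, 10, 2]
Primes: [2, 3, 5, 7, 11]
p_1^1 = 2^1 = 2
p_2^6 = 3^6 = 729
p_3^5 = 5^5 = 3125
p_4^10 = 7^10 = 282475249
p_5^2 = 11^2 = 121
Product = 155730370244006250

155730370244006250


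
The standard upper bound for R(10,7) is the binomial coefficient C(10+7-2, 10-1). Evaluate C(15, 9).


R(10,7) <= C(10+7-2, 10-1) = C(15, 9)
C(15, 9) = 15! / (9! * 6!)
= 5005

5005


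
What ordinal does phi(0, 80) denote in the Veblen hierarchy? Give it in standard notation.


phi(0, 80):
phi(0, beta) = omega^beta by definition.
phi(0, 80) = omega^80

omega^80


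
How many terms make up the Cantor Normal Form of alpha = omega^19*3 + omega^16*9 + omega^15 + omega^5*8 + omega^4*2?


CNF: omega^19*3 + omega^16*9 + omega^15 + omega^5*8 + omega^4*2
Count the summands separated by '+':
  term 1: omega^19*3
  term 2: omega^16*9
  term 3: omega^15
  term 4: omega^5*8
  term 5: omega^4*2
Total terms = 5

5


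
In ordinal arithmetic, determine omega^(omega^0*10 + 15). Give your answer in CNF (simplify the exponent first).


omega^(omega^0*10 + 15):
omega^0 = 1, so the exponent is 10 + 15 = 25 (finite ordinal addition).
Result = omega^25, already a single CNF term.

omega^25


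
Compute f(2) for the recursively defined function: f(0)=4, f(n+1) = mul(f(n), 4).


f(0) = 4
f(1) = mul(f(0), 4) = mul(4, 4) = 16
f(2) = mul(f(1), 4) = mul(16, 4) = 64


64


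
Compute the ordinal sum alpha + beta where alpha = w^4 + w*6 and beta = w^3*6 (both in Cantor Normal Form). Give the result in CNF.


Ordinal addition (w^4 + w*6) + w^3*6:
alpha's leading term has exponent 4 > beta's exponent 3, so it survives.
alpha's tail term has exponent 1 < beta's exponent 3, so it is absorbed by beta.
In ordinal addition, any term followed by a strictly larger-exponent term is absorbed.
Result = w^4 + w^3*6

w^4 + w^3*6


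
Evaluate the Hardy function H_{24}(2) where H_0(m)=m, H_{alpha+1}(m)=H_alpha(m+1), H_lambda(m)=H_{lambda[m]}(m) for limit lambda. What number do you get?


H_24(2):
For finite ordinals k, H_k(n) = n + k (each successor step adds 1).
H_24(2) = 2 + 24 = 26

26


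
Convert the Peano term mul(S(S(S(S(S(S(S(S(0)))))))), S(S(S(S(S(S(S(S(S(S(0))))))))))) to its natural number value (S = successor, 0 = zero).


mul(S^8(0), S^10(0)):
S^8(0) = 8
S^10(0) = 10
8 * 10 = 80

80


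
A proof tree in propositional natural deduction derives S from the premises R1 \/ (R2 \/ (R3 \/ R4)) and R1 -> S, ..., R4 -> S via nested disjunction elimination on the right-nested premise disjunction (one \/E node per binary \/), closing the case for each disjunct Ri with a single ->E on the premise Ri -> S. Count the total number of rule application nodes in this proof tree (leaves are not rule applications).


The premise R1 \/ (R2 \/ (R3 \/ R4)) contains 4 disjuncts, hence 3 binary \/ connectives.
- Each binary \/ is eliminated once: 3 \/E nodes.
- Each of the 4 cases Ri derives S by one ->E with Ri -> S: 4 ->E nodes.
Total = 3 + 4 = 7

7


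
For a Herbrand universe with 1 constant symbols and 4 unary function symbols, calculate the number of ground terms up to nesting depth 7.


Herbrand terms by depth:
Depth 0: 1 constants
Depth 1: 4 new terms (running total: 5)
Depth 2: 16 new terms (running total: 21)
Depth 3: 64 new terms (running total: 85)
Depth 4: 256 new terms (running total: 341)
Depth 5: 1024 new terms (running total: 1365)
Depth 6: 4096 new terms (running total: 5461)
Depth 7: 16384 new terms (running total: 21845)
Total distinct ground terms = 21845

21845


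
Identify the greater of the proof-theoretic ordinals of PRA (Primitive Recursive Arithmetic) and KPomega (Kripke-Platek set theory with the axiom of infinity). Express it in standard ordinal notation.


Proof-theoretic ordinal of PRA (Primitive Recursive Arithmetic): omega^omega
Proof-theoretic ordinal of KPomega (Kripke-Platek set theory with the axiom of infinity): psi_0(epsilon_{Omega+1})
Comparing: omega^omega < psi_0(epsilon_{Omega+1}).
The larger ordinal is psi_0(epsilon_{Omega+1}) (from KPomega (Kripke-Platek set theory with the axiom of infinity)).

psi_0(epsilon_{Omega+1})


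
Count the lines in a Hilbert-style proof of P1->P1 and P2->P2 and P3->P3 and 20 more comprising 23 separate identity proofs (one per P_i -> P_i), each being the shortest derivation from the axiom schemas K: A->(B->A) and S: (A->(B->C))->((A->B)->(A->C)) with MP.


The shortest proof of A->A from K and S in the Hilbert calculus has exactly 5 lines:
(1) K instance A->((A->A)->A), (2) S instance, (3) MP on 1,2, (4) K instance A->(A->A), (5) MP on 3,4.
For 23 independent identities: 23 * 5 = 115 lines total.

115


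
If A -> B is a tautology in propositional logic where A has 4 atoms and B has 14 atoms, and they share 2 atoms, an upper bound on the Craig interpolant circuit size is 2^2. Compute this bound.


Shared atoms = 2
Craig interpolant size bound = 2^2
= 4

4


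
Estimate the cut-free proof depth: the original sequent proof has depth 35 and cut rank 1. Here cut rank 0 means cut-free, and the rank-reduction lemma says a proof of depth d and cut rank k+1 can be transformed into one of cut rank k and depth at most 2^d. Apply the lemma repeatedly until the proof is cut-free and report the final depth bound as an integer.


Each rank reduction sends depth d to at most 2^d; cut rank r needs r reductions.
2_0(35) = 35
2_1(35) = 2^35 = 34359738368
Cut-free depth bound = 34359738368

34359738368


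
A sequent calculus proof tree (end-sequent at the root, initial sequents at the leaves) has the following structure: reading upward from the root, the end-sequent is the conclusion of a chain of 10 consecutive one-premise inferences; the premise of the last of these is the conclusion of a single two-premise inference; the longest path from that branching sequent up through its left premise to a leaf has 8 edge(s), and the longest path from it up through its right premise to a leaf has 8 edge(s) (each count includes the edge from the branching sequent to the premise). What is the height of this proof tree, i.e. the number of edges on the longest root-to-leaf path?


Longest path through the left premise: 8 edges (measured from the branching sequent)
Longest path through the right premise: 8 edges
Height of the subtree rooted at the branching sequent: max(8, 8) = 8
The branching sequent sits 10 edges above the root (the chain of one-premise inferences), so height = 8 + 10 = 18

18


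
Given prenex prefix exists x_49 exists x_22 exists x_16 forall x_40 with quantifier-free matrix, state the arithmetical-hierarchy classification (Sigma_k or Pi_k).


Leading quantifier is exists, so the class is Sigma.
Number of quantifier blocks = alternations + 1 = 1 + 1 = 2.
Classification: Sigma_2

Sigma_2


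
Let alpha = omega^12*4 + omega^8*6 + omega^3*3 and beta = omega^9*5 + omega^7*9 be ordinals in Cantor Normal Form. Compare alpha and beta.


Compare term by term from highest exponent:
alpha = omega^12*4 + omega^8*6 + omega^3*3
beta = omega^9*5 + omega^7*9
Term 1: alpha has omega^12*4, beta has omega^9*5
Term 2: alpha has omega^8*6, beta has omega^7*9
Term 3: alpha has omega^3*3, beta has omega^0*0
Result: alpha > beta

alpha > beta


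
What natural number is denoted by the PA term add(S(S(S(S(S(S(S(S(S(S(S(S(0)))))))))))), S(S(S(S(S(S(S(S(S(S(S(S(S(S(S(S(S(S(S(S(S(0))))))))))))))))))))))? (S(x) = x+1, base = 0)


add(S^12(0), S^21(0)):
S^12(0) = 12
S^21(0) = 21
12 + 21 = 33

33


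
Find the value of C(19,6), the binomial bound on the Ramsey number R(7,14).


R(7,14) <= C(7+14-2, 7-1) = C(19, 6)
C(19, 6) = 19! / (6! * 13!)
= 27132

27132


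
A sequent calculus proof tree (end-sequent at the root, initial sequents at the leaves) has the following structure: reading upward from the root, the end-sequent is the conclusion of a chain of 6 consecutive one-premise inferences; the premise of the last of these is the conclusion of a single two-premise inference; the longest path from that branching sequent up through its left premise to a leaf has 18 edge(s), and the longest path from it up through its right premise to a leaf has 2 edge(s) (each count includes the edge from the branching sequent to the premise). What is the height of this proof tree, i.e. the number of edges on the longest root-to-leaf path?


Longest path through the left premise: 18 edges (measured from the branching sequent)
Longest path through the right premise: 2 edges
Height of the subtree rooted at the branching sequent: max(18, 2) = 18
The branching sequent sits 6 edges above the root (the chain of one-premise inferences), so height = 18 + 6 = 24

24


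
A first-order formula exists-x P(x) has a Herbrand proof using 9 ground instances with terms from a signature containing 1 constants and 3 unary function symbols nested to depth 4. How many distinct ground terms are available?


Herbrand terms by depth:
Depth 0: 1 constants
Depth 1: 3 new terms (running total: 4)
Depth 2: 9 new terms (running total: 13)
Depth 3: 27 new terms (running total: 40)
Depth 4: 81 new terms (running total: 121)
Total distinct ground terms = 121

121


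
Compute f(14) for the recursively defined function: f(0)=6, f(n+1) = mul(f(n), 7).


f(0) = 6
f(1) = mul(f(0), 7) = mul(6, 7) = 42
f(2) = mul(f(1), 7) = mul(42, 7) = 294
f(3) = mul(f(2), 7) = mul(294, 7) = 2058
f(4) = mul(f(3), 7) = mul(2058, 7) = 14406
f(5) = mul(f(4), 7) = mul(14406, 7) = 100842
f(6) = mul(f(5), 7) = mul(100842, 7) = 705894
f(7) = mul(f(6), 7) = mul(705894, 7) = 4941258
f(8) = mul(f(7), 7) = mul(4941258, 7) = 34588806
f(9) = mul(f(8), 7) = mul(34588806, 7) = 242121642
f(10) = mul(f(9), 7) = mul(242121642, 7) = 1694851494
f(11) = mul(f(10), 7) = mul(1694851494, 7) = 11863960458
f(12) = mul(f(11), 7) = mul(11863960458, 7) = 83047723206
f(13) = mul(f(12), 7) = mul(83047723206, 7) = 581334062442
f(14) = mul(f(13), 7) = mul(581334062442, 7) = 4069338437094


4069338437094


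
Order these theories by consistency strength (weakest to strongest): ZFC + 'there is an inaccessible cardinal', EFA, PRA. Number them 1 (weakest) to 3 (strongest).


Ordering by consistency strength:
1. EFA
2. PRA
3. ZFC + 'there is an inaccessible cardinal'


ZFC + 'there is an inaccessible cardinal'=3, EFA=1, PRA=2


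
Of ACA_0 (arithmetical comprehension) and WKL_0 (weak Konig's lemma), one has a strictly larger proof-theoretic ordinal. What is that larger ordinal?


Proof-theoretic ordinal of ACA_0 (arithmetical comprehension): epsilon_0
Proof-theoretic ordinal of WKL_0 (weak Konig's lemma): omega^omega
Comparing: omega^omega < epsilon_0.
The larger ordinal is epsilon_0 (from ACA_0 (arithmetical comprehension)).

epsilon_0


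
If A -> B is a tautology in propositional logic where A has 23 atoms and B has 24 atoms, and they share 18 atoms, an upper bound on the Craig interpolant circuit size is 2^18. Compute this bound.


Shared atoms = 18
Craig interpolant size bound = 2^18
= 262144

262144


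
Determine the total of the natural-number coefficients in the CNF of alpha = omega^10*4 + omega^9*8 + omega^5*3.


CNF: omega^10*4 + omega^9*8 + omega^5*3
Coefficients: 4 + 8 + 3 = 15

15


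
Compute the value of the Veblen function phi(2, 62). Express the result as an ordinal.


phi(2, 62):
phi(2, beta) = zeta_beta (the beta-th zeta number, fixed point of epsilon).
phi(2, 62) = zeta_62

zeta_62


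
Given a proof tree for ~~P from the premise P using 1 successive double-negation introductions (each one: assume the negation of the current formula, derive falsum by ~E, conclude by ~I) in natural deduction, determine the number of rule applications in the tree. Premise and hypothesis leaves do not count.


Each double-negation introduction (from C infer ~~C) uses 2 inference nodes: one ~E (C and ~C give falsum) and one ~I (discharge ~C).
1 double negations = 1 * 2 = 2 inference nodes.

2


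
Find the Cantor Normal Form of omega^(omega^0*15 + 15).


omega^(omega^0*15 + 15):
omega^0 = 1, so the exponent is 15 + 15 = 30 (finite ordinal addition).
Result = omega^30, already a single CNF term.

omega^30


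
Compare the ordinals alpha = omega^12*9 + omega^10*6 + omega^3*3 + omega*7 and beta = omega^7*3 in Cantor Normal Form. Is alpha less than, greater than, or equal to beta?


Compare term by term from highest exponent:
alpha = omega^12*9 + omega^10*6 + omega^3*3 + omega*7
beta = omega^7*3
Term 1: alpha has omega^12*9, beta has omega^7*3
Term 2: alpha has omega^10*6, beta has omega^0*0
Term 3: alpha has omega^3*3, beta has omega^0*0
Term 4: alpha has omega^1*7, beta has omega^0*0
Result: alpha > beta

alpha > beta


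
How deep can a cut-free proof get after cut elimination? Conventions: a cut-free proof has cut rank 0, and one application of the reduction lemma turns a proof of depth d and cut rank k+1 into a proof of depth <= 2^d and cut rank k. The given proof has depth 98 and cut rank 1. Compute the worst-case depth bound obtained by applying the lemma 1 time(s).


Each rank reduction sends depth d to at most 2^d; cut rank r needs r reductions.
2_0(98) = 98
2_1(98) = 2^98 = 316912650057057350374175801344
Cut-free depth bound = 316912650057057350374175801344

316912650057057350374175801344


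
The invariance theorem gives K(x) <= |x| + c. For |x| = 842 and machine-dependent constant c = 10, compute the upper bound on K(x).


K(x) <= |x| + c = 842 + 10 = 852

852


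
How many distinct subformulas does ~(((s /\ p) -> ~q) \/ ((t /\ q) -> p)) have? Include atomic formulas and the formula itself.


Formula: ~(((s /\ p) -> ~q) \/ ((t /\ q) -> p))
Subformulas found:
  1. q
  2. s
  3. t
  4. p
  5. ~q
  6. (s /\ p)
  7. (t /\ q)
  8. ((t /\ q) -> p)
  9. ((s /\ p) -> ~q)
  10. (((s /\ p) -> ~q) \/ ((t /\ q) -> p))
  11. ~(((s /\ p) -> ~q) \/ ((t /\ q) -> p))
Total distinct subformulas = 11

11


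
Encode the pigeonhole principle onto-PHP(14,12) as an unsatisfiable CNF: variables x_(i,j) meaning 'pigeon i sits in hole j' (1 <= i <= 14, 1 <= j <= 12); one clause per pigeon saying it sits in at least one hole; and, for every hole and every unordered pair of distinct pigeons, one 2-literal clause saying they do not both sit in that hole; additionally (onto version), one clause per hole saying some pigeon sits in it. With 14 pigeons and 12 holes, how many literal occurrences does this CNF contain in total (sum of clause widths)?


onto-PHP(14,12): 14 pigeons, 12 holes, 14*12 = 168 variables.
- pigeon clauses: one per pigeon -> 14 clauses of width 12 -> 168 literals
- hole clauses: 12 holes * C(14,2) = 12 * 91 -> 1092 clauses of width 2 -> 2184 literals
- onto clauses: one per hole -> 12 clauses of width 14 -> 168 literals
Total literal occurrences = 168 + 2184 + 168 = 2520

2520


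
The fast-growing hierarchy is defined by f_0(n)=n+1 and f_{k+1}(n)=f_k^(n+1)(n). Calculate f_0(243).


f_0(243) = 243 + 1 = 244

244


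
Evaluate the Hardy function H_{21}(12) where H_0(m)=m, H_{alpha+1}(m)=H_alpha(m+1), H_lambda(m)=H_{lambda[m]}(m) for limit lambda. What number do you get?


H_21(12):
For finite ordinals k, H_k(n) = n + k (each successor step adds 1).
H_21(12) = 12 + 21 = 33

33


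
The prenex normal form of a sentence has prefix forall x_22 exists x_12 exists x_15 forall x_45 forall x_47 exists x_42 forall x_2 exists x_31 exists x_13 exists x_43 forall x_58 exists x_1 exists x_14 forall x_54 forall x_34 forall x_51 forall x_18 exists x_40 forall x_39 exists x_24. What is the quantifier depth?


Quantifier prefix has 20 quantifier symbols.
Quantifier depth = 20

20


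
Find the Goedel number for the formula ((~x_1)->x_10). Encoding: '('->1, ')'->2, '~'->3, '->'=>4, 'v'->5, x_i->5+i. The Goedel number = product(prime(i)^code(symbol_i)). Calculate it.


Formula: ((~x_1)->x_10)
Symbol codes: [1, 1, 3, 6, 2, 4, 15, 2]
Primes: [2, 3, 5, 7, 11, 13, 17, 19]
p_1^1 = 2^1 = 2
p_2^1 = 3^1 = 3
p_3^3 = 5^3 = 125
p_4^6 = 7^6 = 117649
p_5^2 = 11^2 = 121
p_6^4 = 13^4 = 28561
p_7^15 = 17^15 = 2862423051509815793
p_8^2 = 19^2 = 361
Product = 315100654751542238835139869688452750

315100654751542238835139869688452750


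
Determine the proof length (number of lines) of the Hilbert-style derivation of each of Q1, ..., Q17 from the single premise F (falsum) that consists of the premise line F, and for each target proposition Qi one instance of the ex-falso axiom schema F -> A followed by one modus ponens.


Ex falso, line by line:
- 1 premise line (F)
- 17 targets, each needing 1 axiom instance (F -> Qi) + 1 MP = 2 lines: 2 * 17 = 34
Total = 1 + 34 = 35 lines.

35


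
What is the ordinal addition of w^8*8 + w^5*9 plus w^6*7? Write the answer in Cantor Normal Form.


Ordinal addition (w^8*8 + w^5*9) + w^6*7:
alpha's leading term has exponent 8 > beta's exponent 6, so it survives.
alpha's tail term has exponent 5 < beta's exponent 6, so it is absorbed by beta.
In ordinal addition, any term followed by a strictly larger-exponent term is absorbed.
Result = w^8*8 + w^6*7

w^8*8 + w^6*7


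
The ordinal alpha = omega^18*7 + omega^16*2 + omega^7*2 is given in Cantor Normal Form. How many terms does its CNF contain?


CNF: omega^18*7 + omega^16*2 + omega^7*2
Count the summands separated by '+':
  term 1: omega^18*7
  term 2: omega^16*2
  term 3: omega^7*2
Total terms = 3

3


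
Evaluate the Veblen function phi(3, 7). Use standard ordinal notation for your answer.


phi(3, 7):
phi(3, beta) = eta_beta (the beta-th eta number, fixed point of zeta).
phi(3, 7) = eta_7

eta_7


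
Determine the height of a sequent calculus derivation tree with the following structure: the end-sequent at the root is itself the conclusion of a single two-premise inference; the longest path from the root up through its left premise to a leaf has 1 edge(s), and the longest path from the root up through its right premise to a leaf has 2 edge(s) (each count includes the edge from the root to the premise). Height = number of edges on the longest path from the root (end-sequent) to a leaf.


Longest path through the left premise: 1 edges (measured from the branching sequent)
Longest path through the right premise: 2 edges
Height of the subtree rooted at the branching sequent: max(1, 2) = 2
The branching sequent is the root itself.
Total height = 2

2


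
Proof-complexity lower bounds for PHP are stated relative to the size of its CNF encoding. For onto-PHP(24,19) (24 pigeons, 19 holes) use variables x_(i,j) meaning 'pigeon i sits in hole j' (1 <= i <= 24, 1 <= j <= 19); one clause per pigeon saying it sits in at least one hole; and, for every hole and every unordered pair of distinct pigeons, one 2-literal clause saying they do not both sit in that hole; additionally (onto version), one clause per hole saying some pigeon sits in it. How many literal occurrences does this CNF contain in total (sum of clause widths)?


onto-PHP(24,19): 24 pigeons, 19 holes, 24*19 = 456 variables.
- pigeon clauses: one per pigeon -> 24 clauses of width 19 -> 456 literals
- hole clauses: 19 holes * C(24,2) = 19 * 276 -> 5244 clauses of width 2 -> 10488 literals
- onto clauses: one per hole -> 19 clauses of width 24 -> 456 literals
Total literal occurrences = 456 + 10488 + 456 = 11400

11400


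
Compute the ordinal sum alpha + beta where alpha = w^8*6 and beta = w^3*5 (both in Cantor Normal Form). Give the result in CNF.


Ordinal addition w^8*6 + w^3*5:
Leading exponent of alpha (8) > leading exponent of beta (3).
Since alpha's term has higher exponent than beta's leading term,
the sum is simply alpha followed by beta.
Result = w^8*6 + w^3*5

w^8*6 + w^3*5


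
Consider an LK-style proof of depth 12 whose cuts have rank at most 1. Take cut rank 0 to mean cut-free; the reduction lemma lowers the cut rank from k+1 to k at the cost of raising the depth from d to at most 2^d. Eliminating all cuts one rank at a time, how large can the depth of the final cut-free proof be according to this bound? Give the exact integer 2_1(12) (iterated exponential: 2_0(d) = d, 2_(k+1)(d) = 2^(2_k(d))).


Each rank reduction sends depth d to at most 2^d; cut rank r needs r reductions.
2_0(12) = 12
2_1(12) = 2^12 = 4096
Cut-free depth bound = 4096

4096


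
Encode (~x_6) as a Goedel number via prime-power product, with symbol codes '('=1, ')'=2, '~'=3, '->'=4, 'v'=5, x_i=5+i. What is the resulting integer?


Formula: (~x_6)
Symbol codes: [1, 3, 11, 2]
Primes: [2, 3, 5, 7]
p_1^1 = 2^1 = 2
p_2^3 = 3^3 = 27
p_3^11 = 5^11 = 48828125
p_4^2 = 7^2 = 49
Product = 129199218750

129199218750


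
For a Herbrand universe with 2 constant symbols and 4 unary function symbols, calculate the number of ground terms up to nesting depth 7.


Herbrand terms by depth:
Depth 0: 2 constants
Depth 1: 8 new terms (running total: 10)
Depth 2: 32 new terms (running total: 42)
Depth 3: 128 new terms (running total: 170)
Depth 4: 512 new terms (running total: 682)
Depth 5: 2048 new terms (running total: 2730)
Depth 6: 8192 new terms (running total: 10922)
Depth 7: 32768 new terms (running total: 43690)
Total distinct ground terms = 43690

43690


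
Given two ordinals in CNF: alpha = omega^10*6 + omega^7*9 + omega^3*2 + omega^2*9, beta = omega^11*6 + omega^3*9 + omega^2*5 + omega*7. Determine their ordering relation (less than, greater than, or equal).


Compare term by term from highest exponent:
alpha = omega^10*6 + omega^7*9 + omega^3*2 + omega^2*9
beta = omega^11*6 + omega^3*9 + omega^2*5 + omega*7
Term 1: alpha has omega^10*6, beta has omega^11*6
Term 2: alpha has omega^7*9, beta has omega^3*9
Term 3: alpha has omega^3*2, beta has omega^2*5
Term 4: alpha has omega^2*9, beta has omega^1*7
Result: alpha < beta

alpha < beta


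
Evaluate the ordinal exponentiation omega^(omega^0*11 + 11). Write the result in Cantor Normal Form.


omega^(omega^0*11 + 11):
omega^0 = 1, so the exponent is 11 + 11 = 22 (finite ordinal addition).
Result = omega^22, already a single CNF term.

omega^22


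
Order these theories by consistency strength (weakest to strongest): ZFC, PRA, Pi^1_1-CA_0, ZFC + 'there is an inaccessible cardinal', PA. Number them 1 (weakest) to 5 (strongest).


Ordering by consistency strength:
1. PRA
2. PA
3. Pi^1_1-CA_0
4. ZFC
5. ZFC + 'there is an inaccessible cardinal'


ZFC=4, PRA=1, Pi^1_1-CA_0=3, ZFC + 'there is an inaccessible cardinal'=5, PA=2


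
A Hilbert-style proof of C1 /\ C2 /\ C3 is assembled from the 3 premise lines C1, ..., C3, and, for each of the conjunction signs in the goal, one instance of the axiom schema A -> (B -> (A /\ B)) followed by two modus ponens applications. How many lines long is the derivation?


Conjoining 3 premises:
- 3 premise lines
- the goal has 2 conjunction signs; each costs 1 axiom instance + 2 MP = 3 lines: 3 * 2 = 6
Total = 3 + 6 = 9 lines.

9


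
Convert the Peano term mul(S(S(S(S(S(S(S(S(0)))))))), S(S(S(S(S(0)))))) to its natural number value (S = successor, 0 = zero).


mul(S^8(0), S^5(0)):
S^8(0) = 8
S^5(0) = 5
8 * 5 = 40

40


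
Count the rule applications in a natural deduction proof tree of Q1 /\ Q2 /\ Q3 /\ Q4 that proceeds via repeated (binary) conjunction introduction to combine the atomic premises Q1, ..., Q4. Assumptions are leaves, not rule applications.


The target conjunction has 4 conjuncts, i.e. 3 binary /\ connectives.
Each conjunction-intro joins two pieces, so 4 atoms require 4-1 = 3 applications.
Total inference nodes = 3

3


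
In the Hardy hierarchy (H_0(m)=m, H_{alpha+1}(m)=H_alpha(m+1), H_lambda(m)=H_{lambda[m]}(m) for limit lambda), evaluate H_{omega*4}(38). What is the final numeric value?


H_{omega*4}(38):
For the Hardy hierarchy, H_{omega*k}(n) = 2^k * n.
2^4 = 16.
16 * 38 = 608

608


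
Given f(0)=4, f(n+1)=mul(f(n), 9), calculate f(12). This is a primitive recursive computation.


f(0) = 4
f(1) = mul(f(0), 9) = mul(4, 9) = 36
f(2) = mul(f(1), 9) = mul(36, 9) = 324
f(3) = mul(f(2), 9) = mul(324, 9) = 2916
f(4) = mul(f(3), 9) = mul(2916, 9) = 26244
f(5) = mul(f(4), 9) = mul(26244, 9) = 236196
f(6) = mul(f(5), 9) = mul(236196, 9) = 2125764
f(7) = mul(f(6), 9) = mul(2125764, 9) = 19131876
f(8) = mul(f(7), 9) = mul(19131876, 9) = 172186884
f(9) = mul(f(8), 9) = mul(172186884, 9) = 1549681956
f(10) = mul(f(9), 9) = mul(1549681956, 9) = 13947137604
f(11) = mul(f(10), 9) = mul(13947137604, 9) = 125524238436
f(12) = mul(f(11), 9) = mul(125524238436, 9) = 1129718145924


1129718145924


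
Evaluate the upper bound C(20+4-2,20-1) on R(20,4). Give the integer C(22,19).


R(20,4) <= C(20+4-2, 20-1) = C(22, 19)
C(22, 19) = 22! / (19! * 3!)
= 1540

1540


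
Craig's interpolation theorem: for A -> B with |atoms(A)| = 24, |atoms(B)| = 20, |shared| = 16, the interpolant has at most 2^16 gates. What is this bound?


Shared atoms = 16
Craig interpolant size bound = 2^16
= 65536

65536


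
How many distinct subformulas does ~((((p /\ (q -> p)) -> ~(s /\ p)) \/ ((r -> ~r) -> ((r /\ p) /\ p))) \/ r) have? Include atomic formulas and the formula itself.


Formula: ~((((p /\ (q -> p)) -> ~(s /\ p)) \/ ((r -> ~r) -> ((r /\ p) /\ p))) \/ r)
Subformulas found:
  1. r
  2. q
  3. s
  4. p
  5. ~r
  6. (s /\ p)
  7. (r /\ p)
  8. (q -> p)
  9. ~(s /\ p)
  10. (r -> ~r)
  11. (p /\ (q -> p))
  12. ((r /\ p) /\ p)
  13. ((r -> ~r) -> ((r /\ p) /\ p))
  14. ((p /\ (q -> p)) -> ~(s /\ p))
  15. (((p /\ (q -> p)) -> ~(s /\ p)) \/ ((r -> ~r) -> ((r /\ p) /\ p)))
  16. ((((p /\ (q -> p)) -> ~(s /\ p)) \/ ((r -> ~r) -> ((r /\ p) /\ p))) \/ r)
  17. ~((((p /\ (q -> p)) -> ~(s /\ p)) \/ ((r -> ~r) -> ((r /\ p) /\ p))) \/ r)
Total distinct subformulas = 17

17


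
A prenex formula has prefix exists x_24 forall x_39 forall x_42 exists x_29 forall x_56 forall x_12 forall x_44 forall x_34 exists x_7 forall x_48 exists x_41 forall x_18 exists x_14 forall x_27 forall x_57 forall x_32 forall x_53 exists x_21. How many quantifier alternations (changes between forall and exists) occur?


Walk the prefix and count type changes:
  position 1: exists -> forall <-- alternation
  position 2: forall -> forall
  position 3: forall -> exists <-- alternation
  position 4: exists -> forall <-- alternation
  position 5: forall -> forall
  position 6: forall -> forall
  position 7: forall -> forall
  position 8: forall -> exists <-- alternation
  position 9: exists -> forall <-- alternation
  position 10: forall -> exists <-- alternation
  position 11: exists -> forall <-- alternation
  position 12: forall -> exists <-- alternation
  position 13: exists -> forall <-- alternation
  position 14: forall -> forall
  position 15: forall -> forall
  position 16: forall -> forall
  position 17: forall -> exists <-- alternation
Total alternations = 10

10


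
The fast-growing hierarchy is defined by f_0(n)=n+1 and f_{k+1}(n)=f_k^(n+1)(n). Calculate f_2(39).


f_2(39) = f_1^40(39)
f_1(m) = 2m + 1.
Iterating: f_1^k(n) = 2^k*(n+1) - 1.
f_2(39) = 2^40*(39+1) - 1 = 1099511627776*40 - 1 = 43980465111039

43980465111039


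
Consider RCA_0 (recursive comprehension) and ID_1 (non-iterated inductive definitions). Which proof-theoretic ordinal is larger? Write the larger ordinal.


Proof-theoretic ordinal of RCA_0 (recursive comprehension): omega^omega
Proof-theoretic ordinal of ID_1 (non-iterated inductive definitions): psi_0(epsilon_{Omega+1})
Comparing: omega^omega < psi_0(epsilon_{Omega+1}).
The larger ordinal is psi_0(epsilon_{Omega+1}) (from ID_1 (non-iterated inductive definitions)).

psi_0(epsilon_{Omega+1})


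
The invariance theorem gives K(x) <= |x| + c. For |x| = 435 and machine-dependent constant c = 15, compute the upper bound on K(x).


K(x) <= |x| + c = 435 + 15 = 450

450


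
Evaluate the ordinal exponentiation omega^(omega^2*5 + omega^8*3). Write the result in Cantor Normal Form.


omega^(omega^2*5 + omega^8*3):
In ordinal addition a term is absorbed by a following term of strictly larger exponent: 2 < 8, so omega^2*5 + omega^8*3 = omega^8*3.
omega raised to a CNF ordinal is a single CNF term: Result = omega^(omega^8*3)

omega^(omega^8*3)


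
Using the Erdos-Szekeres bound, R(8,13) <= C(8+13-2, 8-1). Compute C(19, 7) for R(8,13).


R(8,13) <= C(8+13-2, 8-1) = C(19, 7)
C(19, 7) = 19! / (7! * 12!)
= 50388

50388


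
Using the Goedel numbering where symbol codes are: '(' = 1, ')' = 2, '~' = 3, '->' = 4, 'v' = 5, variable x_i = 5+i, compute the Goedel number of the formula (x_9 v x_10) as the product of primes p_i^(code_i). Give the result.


Formula: (x_9 v x_10)
Symbol codes: [1, 14, 5, 15, 2]
Primes: [2, 3, 5, 7, 11]
p_1^1 = 2^1 = 2
p_2^14 = 3^14 = 4782969
p_3^5 = 5^5 = 3125
p_4^15 = 7^15 = 4747561509943
p_5^2 = 11^2 = 121
Product = 17172501142785736580043750

17172501142785736580043750


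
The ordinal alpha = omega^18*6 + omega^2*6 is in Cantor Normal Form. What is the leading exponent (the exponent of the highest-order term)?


CNF: omega^18*6 + omega^2*6
The leading term is omega^18*6, which has exponent 18.

18


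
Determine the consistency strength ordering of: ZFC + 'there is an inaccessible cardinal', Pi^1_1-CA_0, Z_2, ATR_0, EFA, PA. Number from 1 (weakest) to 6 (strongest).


Ordering by consistency strength:
1. EFA
2. PA
3. ATR_0
4. Pi^1_1-CA_0
5. Z_2
6. ZFC + 'there is an inaccessible cardinal'


ZFC + 'there is an inaccessible cardinal'=6, Pi^1_1-CA_0=4, Z_2=5, ATR_0=3, EFA=1, PA=2


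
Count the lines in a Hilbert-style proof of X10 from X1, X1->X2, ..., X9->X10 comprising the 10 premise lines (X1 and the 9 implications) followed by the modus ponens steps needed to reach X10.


We have 10 premise lines: X1 and 9 implications.
Each implication is detached once by MP, giving 9 MP lines.
10 premise lines + 9 MP lines = 19 total lines.

19


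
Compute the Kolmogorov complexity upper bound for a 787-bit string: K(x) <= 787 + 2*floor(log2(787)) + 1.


floor(log2(787)) = 9
2 * 9 = 18
K(x) <= 787 + 18 + 1 = 806

806


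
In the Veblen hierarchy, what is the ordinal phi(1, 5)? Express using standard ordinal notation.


phi(1, 5):
phi(1, beta) = epsilon_beta (the beta-th epsilon number).
phi(1, 5) = epsilon_5

epsilon_5


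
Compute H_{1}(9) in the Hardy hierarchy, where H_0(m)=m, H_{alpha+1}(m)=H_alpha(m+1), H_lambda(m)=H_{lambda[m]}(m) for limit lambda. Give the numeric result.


H_1(9):
For finite ordinals k, H_k(n) = n + k (each successor step adds 1).
H_1(9) = 9 + 1 = 10

10


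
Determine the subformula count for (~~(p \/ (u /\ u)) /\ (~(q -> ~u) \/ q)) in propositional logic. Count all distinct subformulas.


Formula: (~~(p \/ (u /\ u)) /\ (~(q -> ~u) \/ q))
Subformulas found:
  1. q
  2. u
  3. p
  4. ~u
  5. (u /\ u)
  6. (q -> ~u)
  7. ~(q -> ~u)
  8. (p \/ (u /\ u))
  9. ~(p \/ (u /\ u))
  10. ~~(p \/ (u /\ u))
  11. (~(q -> ~u) \/ q)
  12. (~~(p \/ (u /\ u)) /\ (~(q -> ~u) \/ q))
Total distinct subformulas = 12

12


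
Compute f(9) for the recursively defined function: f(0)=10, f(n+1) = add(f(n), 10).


f(0) = 10
f(1) = add(f(0), 10) = add(10, 10) = 20
f(2) = add(f(1), 10) = add(20, 10) = 30
f(3) = add(f(2), 10) = add(30, 10) = 40
f(4) = add(f(3), 10) = add(40, 10) = 50
f(5) = add(f(4), 10) = add(50, 10) = 60
f(6) = add(f(5), 10) = add(60, 10) = 70
f(7) = add(f(6), 10) = add(70, 10) = 80
f(8) = add(f(7), 10) = add(80, 10) = 90
f(9) = add(f(8), 10) = add(90, 10) = 100


100


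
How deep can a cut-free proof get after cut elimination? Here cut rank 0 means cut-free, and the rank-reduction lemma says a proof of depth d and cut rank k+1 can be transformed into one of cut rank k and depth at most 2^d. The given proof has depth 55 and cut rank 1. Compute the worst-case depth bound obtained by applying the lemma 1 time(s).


Each rank reduction sends depth d to at most 2^d; cut rank r needs r reductions.
2_0(55) = 55
2_1(55) = 2^55 = 36028797018963968
Cut-free depth bound = 36028797018963968

36028797018963968


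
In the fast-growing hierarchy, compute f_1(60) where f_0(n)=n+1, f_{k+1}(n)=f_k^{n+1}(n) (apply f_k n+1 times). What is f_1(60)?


f_1(60) = f_0^61(60)
f_0 adds 1 each time, applied 61 times.
f_1(60) = 60 + 61 = 121

121


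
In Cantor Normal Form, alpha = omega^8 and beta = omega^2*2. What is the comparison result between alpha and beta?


Compare term by term from highest exponent:
alpha = omega^8
beta = omega^2*2
Term 1: alpha has omega^8*1, beta has omega^2*2
Result: alpha > beta

alpha > beta


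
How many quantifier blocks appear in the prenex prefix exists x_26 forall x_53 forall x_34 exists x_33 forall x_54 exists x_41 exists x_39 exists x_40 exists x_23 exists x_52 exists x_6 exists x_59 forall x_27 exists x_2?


Alternations = 6.
Blocks = alternations + 1 = 7

7


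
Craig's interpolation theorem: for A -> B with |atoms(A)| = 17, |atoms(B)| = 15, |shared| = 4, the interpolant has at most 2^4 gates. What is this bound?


Shared atoms = 4
Craig interpolant size bound = 2^4
= 16

16


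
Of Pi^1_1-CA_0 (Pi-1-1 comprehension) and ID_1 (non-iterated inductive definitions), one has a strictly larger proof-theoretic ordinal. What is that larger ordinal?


Proof-theoretic ordinal of Pi^1_1-CA_0 (Pi-1-1 comprehension): psi_0(Omega_omega)
Proof-theoretic ordinal of ID_1 (non-iterated inductive definitions): psi_0(epsilon_{Omega+1})
Comparing: psi_0(epsilon_{Omega+1}) < psi_0(Omega_omega).
The larger ordinal is psi_0(Omega_omega) (from Pi^1_1-CA_0 (Pi-1-1 comprehension)).

psi_0(Omega_omega)


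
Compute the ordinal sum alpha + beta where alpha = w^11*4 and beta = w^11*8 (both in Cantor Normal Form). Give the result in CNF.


Ordinal addition w^11*4 + w^11*8:
Both terms have the same exponent 11.
w^e*c + w^e*d = w^e*(c+d).
Result = w^11*(4+8) = w^11*12

w^11*12


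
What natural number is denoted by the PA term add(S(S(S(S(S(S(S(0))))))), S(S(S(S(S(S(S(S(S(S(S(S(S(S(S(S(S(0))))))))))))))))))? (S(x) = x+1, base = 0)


add(S^7(0), S^17(0)):
S^7(0) = 7
S^17(0) = 17
7 + 17 = 24

24


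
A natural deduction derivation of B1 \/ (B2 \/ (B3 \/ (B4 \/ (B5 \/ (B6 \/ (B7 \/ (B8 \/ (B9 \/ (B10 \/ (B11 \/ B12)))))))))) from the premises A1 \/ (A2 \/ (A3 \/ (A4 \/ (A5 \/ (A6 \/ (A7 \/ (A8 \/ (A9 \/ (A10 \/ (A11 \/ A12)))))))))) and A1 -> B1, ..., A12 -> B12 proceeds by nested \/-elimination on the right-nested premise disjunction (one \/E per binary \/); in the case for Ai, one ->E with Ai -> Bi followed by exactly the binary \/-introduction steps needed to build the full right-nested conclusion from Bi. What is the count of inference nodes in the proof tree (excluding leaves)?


Constructive dilemma with 12 branches, all disjunctions right-nested:
- \/E: the premise has 11 binary \/, each eliminated once: 11 nodes.
- ->E: one per case (Ai with Ai -> Bi gives Bi): 12 nodes.
- \/I: in case i < n, Bi needs 1 step to form Bi \/ (B(i+1) \/ ...) and then i-1 steps to prepend B(i-1), ..., B1, i.e. i steps; in case i = n, B12 needs 11 prepend steps.
  \/I total = (1 + 2 + ... + 11) + 11 = 66 + 11 = 77 nodes.
Total = 11 + 12 + 77 = 100

100


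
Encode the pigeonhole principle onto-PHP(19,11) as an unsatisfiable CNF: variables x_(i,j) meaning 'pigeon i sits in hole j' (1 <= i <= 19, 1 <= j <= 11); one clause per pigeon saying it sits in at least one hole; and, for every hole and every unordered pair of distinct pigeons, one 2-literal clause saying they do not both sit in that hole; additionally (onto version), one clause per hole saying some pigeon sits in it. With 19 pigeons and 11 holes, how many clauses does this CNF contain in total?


onto-PHP(19,11): 19 pigeons, 11 holes, 19*11 = 209 variables.
- pigeon clauses: one per pigeon -> 19 clauses
- hole clauses: 11 holes * C(19,2) = 11 * 171 -> 1881 clauses
- onto clauses: one per hole -> 11 clauses
Total clauses = 19 + 1881 + 11 = 1911

1911


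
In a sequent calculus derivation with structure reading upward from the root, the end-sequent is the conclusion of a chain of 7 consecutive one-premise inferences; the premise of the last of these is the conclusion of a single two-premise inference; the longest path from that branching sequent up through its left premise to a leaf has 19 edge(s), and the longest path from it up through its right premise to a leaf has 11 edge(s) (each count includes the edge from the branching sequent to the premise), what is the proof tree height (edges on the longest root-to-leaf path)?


Longest path through the left premise: 19 edges (measured from the branching sequent)
Longest path through the right premise: 11 edges
Height of the subtree rooted at the branching sequent: max(19, 11) = 19
The branching sequent sits 7 edges above the root (the chain of one-premise inferences), so height = 19 + 7 = 26

26


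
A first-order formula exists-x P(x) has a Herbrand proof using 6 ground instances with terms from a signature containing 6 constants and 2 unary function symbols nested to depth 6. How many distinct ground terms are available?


Herbrand terms by depth:
Depth 0: 6 constants
Depth 1: 12 new terms (running total: 18)
Depth 2: 24 new terms (running total: 42)
Depth 3: 48 new terms (running total: 90)
Depth 4: 96 new terms (running total: 186)
Depth 5: 192 new terms (running total: 378)
Depth 6: 384 new terms (running total: 762)
Total distinct ground terms = 762

762


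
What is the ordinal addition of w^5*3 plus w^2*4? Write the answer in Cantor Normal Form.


Ordinal addition w^5*3 + w^2*4:
Leading exponent of alpha (5) > leading exponent of beta (2).
Since alpha's term has higher exponent than beta's leading term,
the sum is simply alpha followed by beta.
Result = w^5*3 + w^2*4

w^5*3 + w^2*4


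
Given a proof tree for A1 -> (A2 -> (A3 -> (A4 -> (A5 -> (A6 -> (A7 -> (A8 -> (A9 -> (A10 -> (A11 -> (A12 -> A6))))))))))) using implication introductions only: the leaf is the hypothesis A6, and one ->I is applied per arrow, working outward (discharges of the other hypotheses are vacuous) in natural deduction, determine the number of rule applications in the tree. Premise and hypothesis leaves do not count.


The formula has 12 arrows (->); its innermost consequent A6 is one of the antecedents,
so the proof starts from the hypothesis leaf A6 (not a rule application) and closes one arrow per ->I.
Building A1 -> (A2 -> (A3 -> (A4 -> (A5 -> (A6 -> (A7 -> (A8 -> (A9 -> (A10 -> (A11 -> (A12 -> A6))))))))))) therefore takes 12 nested implication introductions.
Total inference nodes = 12

12


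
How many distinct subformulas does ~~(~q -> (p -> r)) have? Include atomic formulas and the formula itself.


Formula: ~~(~q -> (p -> r))
Subformulas found:
  1. q
  2. r
  3. p
  4. ~q
  5. (p -> r)
  6. (~q -> (p -> r))
  7. ~(~q -> (p -> r))
  8. ~~(~q -> (p -> r))
Total distinct subformulas = 8

8


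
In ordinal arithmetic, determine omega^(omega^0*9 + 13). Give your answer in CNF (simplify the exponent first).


omega^(omega^0*9 + 13):
omega^0 = 1, so the exponent is 9 + 13 = 22 (finite ordinal addition).
Result = omega^22, already a single CNF term.

omega^22


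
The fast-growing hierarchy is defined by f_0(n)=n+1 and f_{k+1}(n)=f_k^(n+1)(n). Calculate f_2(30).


f_2(30) = f_1^31(30)
f_1(m) = 2m + 1.
Iterating: f_1^k(n) = 2^k*(n+1) - 1.
f_2(30) = 2^31*(30+1) - 1 = 2147483648*31 - 1 = 66571993087

66571993087


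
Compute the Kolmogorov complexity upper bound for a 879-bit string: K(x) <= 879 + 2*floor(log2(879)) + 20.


floor(log2(879)) = 9
2 * 9 = 18
K(x) <= 879 + 18 + 20 = 917

917
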